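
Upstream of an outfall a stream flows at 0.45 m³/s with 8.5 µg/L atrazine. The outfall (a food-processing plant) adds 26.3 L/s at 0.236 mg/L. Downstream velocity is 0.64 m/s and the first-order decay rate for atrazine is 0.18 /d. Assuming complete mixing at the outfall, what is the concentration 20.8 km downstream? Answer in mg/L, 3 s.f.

26.3 L/s = 0.0263 m³/s.
8.5 µg/L = 0.0085 mg/L.
After complete mixing, C₀ = (0.0263·0.236 + 0.45·0.0085) / 0.4763 = 0.02106 mg/L.
Travel time t = 2.08e+04 m / 0.64 m/s = 3.25e+04 s = 0.3762 d.
C = 0.02106·exp(−0.18·0.3762) = 0.02106·0.9345 = 0.01968 mg/L.

0.0197 mg/L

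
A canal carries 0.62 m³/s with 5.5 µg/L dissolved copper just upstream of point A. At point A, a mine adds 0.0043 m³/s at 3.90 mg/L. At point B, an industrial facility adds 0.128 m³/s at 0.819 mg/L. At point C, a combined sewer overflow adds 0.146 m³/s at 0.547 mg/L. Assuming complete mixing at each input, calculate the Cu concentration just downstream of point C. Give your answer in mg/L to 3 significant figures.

0.228 mg/L

5.5 µg/L = 0.0055 mg/L.
After input A: C = (0.62·0.0055 + 0.0043·3.9) / 0.6243 = 0.03232 mg/L.
After input B: C = (0.6243·0.03232 + 0.128·0.819) / 0.7523 = 0.1662 mg/L.
After input C: C = (0.7523·0.1662 + 0.146·0.547) / 0.8983 = 0.2281 mg/L.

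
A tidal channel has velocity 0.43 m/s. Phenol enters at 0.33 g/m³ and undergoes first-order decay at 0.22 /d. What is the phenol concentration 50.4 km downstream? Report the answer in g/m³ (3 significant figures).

0.245 g/m³

Travel time t = 50.4 km / 0.43 m/s = 5.04e+04/0.43 = 1.172e+05 s = 1.357 d.
First-order decay: C = 0.33·exp(−0.22·1.357) = 0.33·0.742 = 0.2448 g/m³.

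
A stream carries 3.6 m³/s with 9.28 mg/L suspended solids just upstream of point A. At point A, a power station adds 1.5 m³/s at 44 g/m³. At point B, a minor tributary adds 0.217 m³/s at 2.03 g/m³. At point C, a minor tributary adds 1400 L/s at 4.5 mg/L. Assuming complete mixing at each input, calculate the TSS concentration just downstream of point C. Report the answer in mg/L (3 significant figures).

15.8 mg/L

After input A: C = (3.6·9.28 + 1.5·44) / 5.1 = 19.49 mg/L.
After input B: C = (5.1·19.49 + 0.217·2.03) / 5.317 = 18.78 mg/L.
1400 L/s = 1.4 m³/s.
After input C: C = (5.317·18.78 + 1.4·4.5) / 6.717 = 15.8 mg/L.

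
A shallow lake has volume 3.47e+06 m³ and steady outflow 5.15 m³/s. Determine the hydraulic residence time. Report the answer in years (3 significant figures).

Q = 5.15 m³/s × 3.156e+07 s/yr = 1.625e+08 m³/yr.
Hydraulic residence time τ = V/Q = 3.47e+06/1.625e+08 = 0.02135 yr.

0.0214 yr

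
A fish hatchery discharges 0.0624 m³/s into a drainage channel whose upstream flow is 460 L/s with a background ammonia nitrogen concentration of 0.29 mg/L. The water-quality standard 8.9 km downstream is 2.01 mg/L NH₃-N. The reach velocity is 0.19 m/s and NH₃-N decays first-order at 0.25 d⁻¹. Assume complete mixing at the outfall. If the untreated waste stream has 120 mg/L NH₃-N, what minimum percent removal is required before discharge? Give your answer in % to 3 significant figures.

85.7 %

460 L/s = 0.46 m³/s.
Travel time to the compliance point: t = 8900/0.19 = 4.684e+04 s = 0.5422 d; decay factor exp(−0.25·0.5422) = 0.8732.
So the concentration just after mixing may be at most 2.01/0.8732 = 2.302 mg/L.
Mass balance: 2.302·0.5224 = 0.0624·Cₑ + 0.46·0.29.
Cₑ = (1.202 − 0.1334) / 0.0624 = 17.13 mg/L.
Required removal = 1 − 17.13/120 = 85.72 %.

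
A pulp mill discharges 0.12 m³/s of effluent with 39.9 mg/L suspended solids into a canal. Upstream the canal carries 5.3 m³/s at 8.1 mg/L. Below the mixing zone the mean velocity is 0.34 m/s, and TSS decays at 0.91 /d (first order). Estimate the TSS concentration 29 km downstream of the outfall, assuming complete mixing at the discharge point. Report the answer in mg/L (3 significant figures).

After complete mixing, C₀ = (0.12·39.9 + 5.3·8.1) / 5.42 = 8.804 mg/L.
Travel time t = 2.9e+04 m / 0.34 m/s = 8.529e+04 s = 0.9872 d.
C = 8.804·exp(−0.91·0.9872) = 8.804·0.4072 = 3.585 mg/L.

3.59 mg/L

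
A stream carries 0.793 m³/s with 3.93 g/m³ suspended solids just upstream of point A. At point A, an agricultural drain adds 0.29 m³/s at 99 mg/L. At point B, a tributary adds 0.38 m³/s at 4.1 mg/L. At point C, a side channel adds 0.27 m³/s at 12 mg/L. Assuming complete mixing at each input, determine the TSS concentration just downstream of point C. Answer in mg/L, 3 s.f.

21.1 mg/L

After input A: C = (0.793·3.93 + 0.29·99) / 1.083 = 29.39 mg/L.
After input B: C = (1.083·29.39 + 0.38·4.1) / 1.463 = 22.82 mg/L.
After input C: C = (1.463·22.82 + 0.27·12) / 1.733 = 21.13 mg/L.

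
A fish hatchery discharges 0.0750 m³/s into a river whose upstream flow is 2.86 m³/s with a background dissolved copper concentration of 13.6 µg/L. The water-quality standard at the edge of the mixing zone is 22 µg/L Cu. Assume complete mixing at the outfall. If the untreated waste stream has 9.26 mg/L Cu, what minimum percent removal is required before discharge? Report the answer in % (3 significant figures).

96.3 %

13.6 µg/L = 0.0136 mg/L.
22 µg/L = 0.022 mg/L.
Mass balance: 0.022·2.935 = 0.075·Cₑ + 2.86·0.0136.
Cₑ = (0.06457 − 0.0389) / 0.075 = 0.3423 mg/L.
Required removal = 1 − 0.3423/9.26 = 96.3 %.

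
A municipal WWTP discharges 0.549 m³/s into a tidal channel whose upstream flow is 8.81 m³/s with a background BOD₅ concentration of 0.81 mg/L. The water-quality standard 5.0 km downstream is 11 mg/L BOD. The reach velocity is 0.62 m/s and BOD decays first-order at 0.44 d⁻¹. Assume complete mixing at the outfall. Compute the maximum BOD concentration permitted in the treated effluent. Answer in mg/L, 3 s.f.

182 mg/L

Travel time to the compliance point: t = 5000/0.62 = 8065 s = 0.09334 d; decay factor exp(−0.44·0.09334) = 0.9598.
So the concentration just after mixing may be at most 11/0.9598 = 11.46 mg/L.
Mass balance: 11.46·9.359 = 0.549·Cₑ + 8.81·0.81.
Cₑ = (107.3 − 7.136) / 0.549 = 182.4 mg/L.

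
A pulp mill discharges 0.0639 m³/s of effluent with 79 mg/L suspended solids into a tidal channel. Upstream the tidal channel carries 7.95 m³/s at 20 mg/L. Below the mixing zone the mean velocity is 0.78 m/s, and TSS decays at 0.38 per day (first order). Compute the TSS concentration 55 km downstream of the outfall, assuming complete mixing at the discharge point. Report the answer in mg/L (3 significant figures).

After complete mixing, C₀ = (0.0639·79 + 7.95·20) / 8.014 = 20.47 mg/L.
Travel time t = 5.5e+04 m / 0.78 m/s = 7.051e+04 s = 0.8161 d.
C = 20.47·exp(−0.38·0.8161) = 20.47·0.7334 = 15.01 mg/L.

15.0 mg/L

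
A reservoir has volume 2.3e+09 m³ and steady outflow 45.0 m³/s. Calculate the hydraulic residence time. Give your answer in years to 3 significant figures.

1.62 yr

Q = 45.0 m³/s × 3.156e+07 s/yr = 1.42e+09 m³/yr.
Hydraulic residence time τ = V/Q = 2.3e+09/1.42e+09 = 1.62 yr.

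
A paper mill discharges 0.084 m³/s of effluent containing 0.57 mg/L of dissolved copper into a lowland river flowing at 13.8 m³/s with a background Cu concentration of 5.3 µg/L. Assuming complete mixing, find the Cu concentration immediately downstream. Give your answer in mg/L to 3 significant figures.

0.00872 mg/L

5.3 µg/L = 0.0053 mg/L.
By mass balance at complete mixing, C = (0.084·0.57 + 13.8·0.0053) / (0.084 + 13.8) = 0.121/13.88 = 0.008717 mg/L.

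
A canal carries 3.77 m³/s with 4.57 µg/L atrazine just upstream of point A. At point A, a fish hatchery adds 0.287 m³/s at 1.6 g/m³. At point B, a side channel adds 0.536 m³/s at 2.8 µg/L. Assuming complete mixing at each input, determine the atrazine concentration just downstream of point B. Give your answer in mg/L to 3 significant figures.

4.57 µg/L = 0.00457 mg/L.
After input A: C = (3.77·0.00457 + 0.287·1.6) / 4.057 = 0.1174 mg/L.
2.8 µg/L = 0.0028 mg/L.
After input B: C = (4.057·0.1174 + 0.536·0.0028) / 4.593 = 0.1041 mg/L.

0.104 mg/L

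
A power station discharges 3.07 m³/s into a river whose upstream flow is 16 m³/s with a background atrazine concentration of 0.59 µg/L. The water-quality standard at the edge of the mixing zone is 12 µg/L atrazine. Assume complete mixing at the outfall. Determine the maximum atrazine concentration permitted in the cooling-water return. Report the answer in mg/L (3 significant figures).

0.59 µg/L = 0.00059 mg/L.
12 µg/L = 0.012 mg/L.
Mass balance: 0.012·19.07 = 3.07·Cₑ + 16·0.00059.
Cₑ = (0.2288 − 0.00944) / 3.07 = 0.07147 mg/L.

0.0715 mg/L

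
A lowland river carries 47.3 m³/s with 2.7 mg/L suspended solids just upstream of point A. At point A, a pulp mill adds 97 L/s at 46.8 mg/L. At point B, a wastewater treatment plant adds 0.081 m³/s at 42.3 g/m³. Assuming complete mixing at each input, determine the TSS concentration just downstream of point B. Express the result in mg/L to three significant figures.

97 L/s = 0.097 m³/s.
After input A: C = (47.3·2.7 + 0.097·46.8) / 47.4 = 2.79 mg/L.
After input B: C = (47.4·2.79 + 0.081·42.3) / 47.48 = 2.858 mg/L.

2.86 mg/L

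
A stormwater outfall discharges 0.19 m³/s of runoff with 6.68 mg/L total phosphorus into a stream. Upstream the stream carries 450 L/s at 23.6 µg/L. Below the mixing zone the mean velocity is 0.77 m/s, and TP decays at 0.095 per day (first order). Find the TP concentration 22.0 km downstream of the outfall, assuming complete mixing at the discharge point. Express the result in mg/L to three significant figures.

1.94 mg/L

450 L/s = 0.45 m³/s.
23.6 µg/L = 0.0236 mg/L.
After complete mixing, C₀ = (0.19·6.68 + 0.45·0.0236) / 0.64 = 2 mg/L.
Travel time t = 2.2e+04 m / 0.77 m/s = 2.857e+04 s = 0.3307 d.
C = 2·exp(−0.095·0.3307) = 2·0.9691 = 1.938 mg/L.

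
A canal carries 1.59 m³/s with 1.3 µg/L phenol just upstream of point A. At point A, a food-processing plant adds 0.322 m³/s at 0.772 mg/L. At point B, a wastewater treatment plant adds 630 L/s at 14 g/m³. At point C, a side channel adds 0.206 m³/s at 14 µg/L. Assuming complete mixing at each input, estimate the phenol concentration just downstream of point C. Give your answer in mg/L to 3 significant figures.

1.3 µg/L = 0.0013 mg/L.
After input A: C = (1.59·0.0013 + 0.322·0.772) / 1.912 = 0.1311 mg/L.
630 L/s = 0.63 m³/s.
After input B: C = (1.912·0.1311 + 0.63·14) / 2.542 = 3.568 mg/L.
14 µg/L = 0.014 mg/L.
After input C: C = (2.542·3.568 + 0.206·0.014) / 2.748 = 3.302 mg/L.

3.30 mg/L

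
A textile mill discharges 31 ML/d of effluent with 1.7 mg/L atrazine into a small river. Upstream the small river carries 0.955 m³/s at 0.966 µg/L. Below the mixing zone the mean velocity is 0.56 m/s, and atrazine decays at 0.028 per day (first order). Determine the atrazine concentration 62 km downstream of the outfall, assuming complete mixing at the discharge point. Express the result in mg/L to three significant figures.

31 ML/d = 0.3588 m³/s.
0.966 µg/L = 0.000966 mg/L.
After complete mixing, C₀ = (0.3588·1.7 + 0.955·0.000966) / 1.314 = 0.465 mg/L.
Travel time t = 6.2e+04 m / 0.56 m/s = 1.107e+05 s = 1.281 d.
C = 0.465·exp(−0.028·1.281) = 0.465·0.9648 = 0.4486 mg/L.

0.449 mg/L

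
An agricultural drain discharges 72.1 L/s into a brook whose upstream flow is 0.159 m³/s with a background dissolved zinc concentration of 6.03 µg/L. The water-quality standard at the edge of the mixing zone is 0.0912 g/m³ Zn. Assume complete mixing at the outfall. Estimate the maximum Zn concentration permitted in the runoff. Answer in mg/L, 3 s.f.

72.1 L/s = 0.0721 m³/s.
6.03 µg/L = 0.00603 mg/L.
Mass balance: 0.0912·0.2311 = 0.0721·Cₑ + 0.159·0.00603.
Cₑ = (0.02108 − 0.0009588) / 0.0721 = 0.279 mg/L.

0.279 mg/L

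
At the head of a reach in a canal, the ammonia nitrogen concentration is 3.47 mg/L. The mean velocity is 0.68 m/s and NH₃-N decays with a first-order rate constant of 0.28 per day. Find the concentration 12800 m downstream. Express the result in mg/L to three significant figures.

3.26 mg/L

Travel time t = 12800 m / 0.68 m/s = 1.28e+04/0.68 = 1.882e+04 s = 0.2179 d.
First-order decay: C = 3.47·exp(−0.28·0.2179) = 3.47·0.9408 = 3.265 mg/L.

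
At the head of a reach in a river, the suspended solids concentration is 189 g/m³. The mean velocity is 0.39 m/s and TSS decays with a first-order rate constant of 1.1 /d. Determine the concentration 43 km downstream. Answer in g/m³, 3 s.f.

Travel time t = 43 km / 0.39 m/s = 4.3e+04/0.39 = 1.103e+05 s = 1.276 d.
First-order decay: C = 189·exp(−1.1·1.276) = 189·0.2457 = 46.43 g/m³.

46.4 g/m³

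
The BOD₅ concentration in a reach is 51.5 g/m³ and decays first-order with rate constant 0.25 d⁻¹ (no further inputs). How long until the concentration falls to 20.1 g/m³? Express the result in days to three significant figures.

3.76 d

t = ln(C₀/C)/k = ln(51.5/20.1)/0.25 = 0.9409/0.25 = 3.763 d.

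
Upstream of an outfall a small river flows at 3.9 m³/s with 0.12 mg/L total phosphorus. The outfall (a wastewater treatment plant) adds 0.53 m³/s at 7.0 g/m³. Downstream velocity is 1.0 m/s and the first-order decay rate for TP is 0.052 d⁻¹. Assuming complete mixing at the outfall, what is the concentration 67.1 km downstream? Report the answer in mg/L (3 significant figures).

0.906 mg/L

After complete mixing, C₀ = (0.53·7 + 3.9·0.12) / 4.43 = 0.9431 mg/L.
Travel time t = 6.71e+04 m / 1.0 m/s = 6.71e+04 s = 0.7766 d.
C = 0.9431·exp(−0.052·0.7766) = 0.9431·0.9604 = 0.9058 mg/L.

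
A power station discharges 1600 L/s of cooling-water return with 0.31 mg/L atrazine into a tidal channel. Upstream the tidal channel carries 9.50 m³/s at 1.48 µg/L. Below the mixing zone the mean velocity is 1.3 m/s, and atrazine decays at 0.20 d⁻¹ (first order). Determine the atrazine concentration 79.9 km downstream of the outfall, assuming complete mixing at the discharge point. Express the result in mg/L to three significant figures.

1600 L/s = 1.6 m³/s.
1.48 µg/L = 0.00148 mg/L.
After complete mixing, C₀ = (1.6·0.31 + 9.5·0.00148) / 11.1 = 0.04595 mg/L.
Travel time t = 7.99e+04 m / 1.3 m/s = 6.146e+04 s = 0.7114 d.
C = 0.04595·exp(−0.20·0.7114) = 0.04595·0.8674 = 0.03986 mg/L.

0.0399 mg/L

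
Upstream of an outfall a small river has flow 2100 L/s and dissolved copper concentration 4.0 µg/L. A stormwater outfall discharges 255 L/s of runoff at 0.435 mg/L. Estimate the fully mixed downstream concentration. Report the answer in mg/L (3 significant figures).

0.0507 mg/L

255 L/s = 0.255 m³/s.
2100 L/s = 2.1 m³/s.
4.0 µg/L = 0.004 mg/L.
By mass balance at complete mixing, C = (0.255·0.435 + 2.1·0.004) / (0.255 + 2.1) = 0.1193/2.355 = 0.05067 mg/L.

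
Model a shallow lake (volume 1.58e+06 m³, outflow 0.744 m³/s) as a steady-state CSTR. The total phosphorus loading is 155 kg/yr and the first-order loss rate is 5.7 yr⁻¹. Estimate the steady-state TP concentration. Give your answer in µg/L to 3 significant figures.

4.77 µg/L

Outflow Q = 0.744 m³/s × 3.156e+07 s/yr = 2.348e+07 m³/yr.
Steady-state CSTR mass balance: W = Q·C + k·V·C, so C = W/(Q + kV).
Q + kV = 2.348e+07 + 5.7·1.58e+06 = 3.248e+07 m³/yr.
C = 155/3.248e+07 = 4.771e-06 kg/m³ = 0.004771 mg/L = 4.771 µg/L.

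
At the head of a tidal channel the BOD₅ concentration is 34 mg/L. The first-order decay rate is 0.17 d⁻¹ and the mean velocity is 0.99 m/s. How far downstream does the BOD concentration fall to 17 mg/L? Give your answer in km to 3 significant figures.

349 km

From C = C₀·e^(−kt), t = ln(C₀/C)/k = ln(34/17)/0.17 = 0.6931/0.17 = 4.077 d.
Distance = v·t = 0.99 m/s × 3.523e+05 s = 3.488e+05 m = 348.8 km.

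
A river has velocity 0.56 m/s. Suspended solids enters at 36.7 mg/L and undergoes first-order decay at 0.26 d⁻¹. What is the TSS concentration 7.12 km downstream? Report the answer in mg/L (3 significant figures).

35.3 mg/L

Travel time t = 7.12 km / 0.56 m/s = 7120/0.56 = 1.271e+04 s = 0.1472 d.
First-order decay: C = 36.7·exp(−0.26·0.1472) = 36.7·0.9625 = 35.32 mg/L.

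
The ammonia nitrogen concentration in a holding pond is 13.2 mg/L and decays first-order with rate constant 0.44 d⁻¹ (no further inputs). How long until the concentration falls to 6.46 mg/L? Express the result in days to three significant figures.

t = ln(C₀/C)/k = ln(13.2/6.46)/0.44 = 0.7146/0.44 = 1.624 d.

1.62 d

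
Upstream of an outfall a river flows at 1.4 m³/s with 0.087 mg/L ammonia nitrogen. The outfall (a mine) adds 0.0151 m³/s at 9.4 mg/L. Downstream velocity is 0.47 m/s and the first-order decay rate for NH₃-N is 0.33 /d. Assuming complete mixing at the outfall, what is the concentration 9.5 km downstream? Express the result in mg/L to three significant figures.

After complete mixing, C₀ = (0.0151·9.4 + 1.4·0.087) / 1.415 = 0.1864 mg/L.
Travel time t = 9500 m / 0.47 m/s = 2.021e+04 s = 0.2339 d.
C = 0.1864·exp(−0.33·0.2339) = 0.1864·0.9257 = 0.1725 mg/L.

0.173 mg/L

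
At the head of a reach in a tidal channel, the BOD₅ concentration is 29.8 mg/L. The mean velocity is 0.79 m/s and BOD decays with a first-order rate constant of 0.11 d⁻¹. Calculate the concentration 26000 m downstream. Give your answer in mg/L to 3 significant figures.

Travel time t = 26000 m / 0.79 m/s = 2.6e+04/0.79 = 3.291e+04 s = 0.3809 d.
First-order decay: C = 29.8·exp(−0.11·0.3809) = 29.8·0.959 = 28.58 mg/L.

28.6 mg/L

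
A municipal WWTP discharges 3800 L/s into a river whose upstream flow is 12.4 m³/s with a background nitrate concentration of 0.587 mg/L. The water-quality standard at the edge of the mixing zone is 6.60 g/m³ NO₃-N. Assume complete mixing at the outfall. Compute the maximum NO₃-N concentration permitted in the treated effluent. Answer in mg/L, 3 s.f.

26.2 mg/L

3800 L/s = 3.8 m³/s.
Mass balance: 6.6·16.2 = 3.8·Cₑ + 12.4·0.587.
Cₑ = (106.9 − 7.279) / 3.8 = 26.22 mg/L.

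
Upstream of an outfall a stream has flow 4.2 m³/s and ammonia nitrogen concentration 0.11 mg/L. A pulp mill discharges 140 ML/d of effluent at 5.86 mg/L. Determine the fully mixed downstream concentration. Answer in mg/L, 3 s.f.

1.71 mg/L

140 ML/d = 1.62 m³/s.
Flow-weighted mixing gives C = (1.62·5.86 + 4.2·0.11) / (1.62 + 4.2) = 9.957/5.82 = 1.711 mg/L.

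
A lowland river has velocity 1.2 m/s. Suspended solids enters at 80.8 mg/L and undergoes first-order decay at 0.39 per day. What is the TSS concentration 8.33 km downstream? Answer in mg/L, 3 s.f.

78.3 mg/L

Travel time t = 8.33 km / 1.2 m/s = 8330/1.2 = 6942 s = 0.08034 d.
First-order decay: C = 80.8·exp(−0.39·0.08034) = 80.8·0.9692 = 78.31 mg/L.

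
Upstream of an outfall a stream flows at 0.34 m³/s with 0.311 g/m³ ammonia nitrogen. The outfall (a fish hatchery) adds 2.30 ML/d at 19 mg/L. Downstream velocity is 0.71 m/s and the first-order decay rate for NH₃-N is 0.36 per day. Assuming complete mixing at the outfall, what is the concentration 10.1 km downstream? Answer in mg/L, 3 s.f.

1.57 mg/L

2.30 ML/d = 0.02662 m³/s.
After complete mixing, C₀ = (0.02662·19 + 0.34·0.311) / 0.3666 = 1.668 mg/L.
Travel time t = 1.01e+04 m / 0.71 m/s = 1.423e+04 s = 0.1646 d.
C = 1.668·exp(−0.36·0.1646) = 1.668·0.9425 = 1.572 mg/L.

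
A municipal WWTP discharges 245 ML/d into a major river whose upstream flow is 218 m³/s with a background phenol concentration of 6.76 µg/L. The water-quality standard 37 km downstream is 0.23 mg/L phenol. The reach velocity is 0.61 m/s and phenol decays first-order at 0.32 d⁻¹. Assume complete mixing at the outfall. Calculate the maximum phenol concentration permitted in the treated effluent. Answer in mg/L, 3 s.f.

245 ML/d = 2.836 m³/s.
6.76 µg/L = 0.00676 mg/L.
Travel time to the compliance point: t = 3.7e+04/0.61 = 6.066e+04 s = 0.702 d; decay factor exp(−0.32·0.702) = 0.7988.
So the concentration just after mixing may be at most 0.23/0.7988 = 0.2879 mg/L.
Mass balance: 0.2879·220.8 = 2.836·Cₑ + 218·0.00676.
Cₑ = (63.59 − 1.474) / 2.836 = 21.9 mg/L.

21.9 mg/L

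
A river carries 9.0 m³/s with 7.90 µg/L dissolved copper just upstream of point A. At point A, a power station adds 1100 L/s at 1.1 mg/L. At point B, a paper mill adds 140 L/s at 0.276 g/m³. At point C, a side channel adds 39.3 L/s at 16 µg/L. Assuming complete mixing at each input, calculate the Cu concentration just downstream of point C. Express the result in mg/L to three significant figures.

0.128 mg/L

7.90 µg/L = 0.0079 mg/L.
1100 L/s = 1.1 m³/s.
After input A: C = (9·0.0079 + 1.1·1.1) / 10.1 = 0.1268 mg/L.
140 L/s = 0.14 m³/s.
After input B: C = (10.1·0.1268 + 0.14·0.276) / 10.24 = 0.1289 mg/L.
39.3 L/s = 0.0393 m³/s.
16 µg/L = 0.016 mg/L.
After input C: C = (10.24·0.1289 + 0.0393·0.016) / 10.28 = 0.1284 mg/L.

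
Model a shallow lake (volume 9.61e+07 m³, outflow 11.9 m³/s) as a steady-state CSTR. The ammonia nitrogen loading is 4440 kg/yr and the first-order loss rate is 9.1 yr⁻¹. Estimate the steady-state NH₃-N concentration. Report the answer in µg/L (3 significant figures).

Outflow Q = 11.9 m³/s × 3.156e+07 s/yr = 3.755e+08 m³/yr.
Steady-state CSTR mass balance: W = Q·C + k·V·C, so C = W/(Q + kV).
Q + kV = 3.755e+08 + 9.1·9.61e+07 = 1.25e+09 m³/yr.
C = 4440/1.25e+09 = 3.552e-06 kg/m³ = 0.003552 mg/L = 3.552 µg/L.

3.55 µg/L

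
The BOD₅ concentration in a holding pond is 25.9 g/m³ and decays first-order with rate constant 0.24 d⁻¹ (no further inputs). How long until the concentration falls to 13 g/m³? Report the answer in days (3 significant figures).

2.87 d

t = ln(C₀/C)/k = ln(25.9/13)/0.24 = 0.6893/0.24 = 2.872 d.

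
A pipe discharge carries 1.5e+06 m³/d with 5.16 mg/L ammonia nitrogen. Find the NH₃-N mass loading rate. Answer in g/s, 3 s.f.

1.5e+06 m³/d = 17.36 m³/s.
Mass flux = Q·C = 17.36 m³/s × 5.16 g/m³ = 89.58 g/s.

89.6 g/s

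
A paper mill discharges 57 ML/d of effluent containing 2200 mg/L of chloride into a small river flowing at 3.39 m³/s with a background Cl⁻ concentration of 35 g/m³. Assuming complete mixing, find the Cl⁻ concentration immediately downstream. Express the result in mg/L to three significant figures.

388 mg/L

57 ML/d = 0.6597 m³/s.
Flow-weighted mixing gives C = (0.6597·2200 + 3.39·35) / (0.6597 + 3.39) = 1570/4.05 = 387.7 mg/L.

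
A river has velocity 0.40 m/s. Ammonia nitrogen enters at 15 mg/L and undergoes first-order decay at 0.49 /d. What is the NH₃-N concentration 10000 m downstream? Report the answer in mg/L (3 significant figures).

13.0 mg/L

Travel time t = 10000 m / 0.40 m/s = 1e+04/0.40 = 2.5e+04 s = 0.2894 d.
First-order decay: C = 15·exp(−0.49·0.2894) = 15·0.8678 = 13.02 mg/L.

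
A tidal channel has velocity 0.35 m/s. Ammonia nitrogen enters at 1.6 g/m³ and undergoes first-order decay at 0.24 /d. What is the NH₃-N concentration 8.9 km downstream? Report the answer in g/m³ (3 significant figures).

1.49 g/m³

Travel time t = 8.9 km / 0.35 m/s = 8900/0.35 = 2.543e+04 s = 0.2943 d.
First-order decay: C = 1.6·exp(−0.24·0.2943) = 1.6·0.9318 = 1.491 g/m³.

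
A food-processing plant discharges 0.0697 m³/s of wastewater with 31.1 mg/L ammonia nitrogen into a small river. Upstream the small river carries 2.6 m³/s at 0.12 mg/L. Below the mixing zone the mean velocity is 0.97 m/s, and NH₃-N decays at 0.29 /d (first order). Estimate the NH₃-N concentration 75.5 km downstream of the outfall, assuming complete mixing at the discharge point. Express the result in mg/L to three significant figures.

0.715 mg/L

After complete mixing, C₀ = (0.0697·31.1 + 2.6·0.12) / 2.67 = 0.9288 mg/L.
Travel time t = 7.55e+04 m / 0.97 m/s = 7.784e+04 s = 0.9009 d.
C = 0.9288·exp(−0.29·0.9009) = 0.9288·0.7701 = 0.7153 mg/L.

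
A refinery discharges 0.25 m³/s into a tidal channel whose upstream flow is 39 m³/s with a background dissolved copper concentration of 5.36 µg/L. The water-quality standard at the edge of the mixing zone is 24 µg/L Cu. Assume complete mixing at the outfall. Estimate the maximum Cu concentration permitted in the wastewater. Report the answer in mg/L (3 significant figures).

2.93 mg/L

5.36 µg/L = 0.00536 mg/L.
24 µg/L = 0.024 mg/L.
Mass balance: 0.024·39.25 = 0.25·Cₑ + 39·0.00536.
Cₑ = (0.942 − 0.209) / 0.25 = 2.932 mg/L.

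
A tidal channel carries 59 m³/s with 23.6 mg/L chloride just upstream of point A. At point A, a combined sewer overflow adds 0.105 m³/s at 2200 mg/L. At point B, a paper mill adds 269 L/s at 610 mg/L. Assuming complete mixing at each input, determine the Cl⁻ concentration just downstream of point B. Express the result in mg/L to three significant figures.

30.1 mg/L

After input A: C = (59·23.6 + 0.105·2200) / 59.1 = 27.47 mg/L.
269 L/s = 0.269 m³/s.
After input B: C = (59.1·27.47 + 0.269·610) / 59.37 = 30.11 mg/L.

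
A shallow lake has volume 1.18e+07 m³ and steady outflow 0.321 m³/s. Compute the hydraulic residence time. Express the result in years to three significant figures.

1.16 yr

Q = 0.321 m³/s × 3.156e+07 s/yr = 1.013e+07 m³/yr.
Hydraulic residence time τ = V/Q = 1.18e+07/1.013e+07 = 1.165 yr.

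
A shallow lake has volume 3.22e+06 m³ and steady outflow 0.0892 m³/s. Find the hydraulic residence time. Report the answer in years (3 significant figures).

1.14 yr

Q = 0.0892 m³/s × 3.156e+07 s/yr = 2.815e+06 m³/yr.
Hydraulic residence time τ = V/Q = 3.22e+06/2.815e+06 = 1.144 yr.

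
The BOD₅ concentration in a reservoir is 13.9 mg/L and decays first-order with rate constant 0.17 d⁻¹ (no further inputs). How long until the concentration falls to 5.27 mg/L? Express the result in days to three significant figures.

t = ln(C₀/C)/k = ln(13.9/5.27)/0.17 = 0.9699/0.17 = 5.705 d.

5.71 d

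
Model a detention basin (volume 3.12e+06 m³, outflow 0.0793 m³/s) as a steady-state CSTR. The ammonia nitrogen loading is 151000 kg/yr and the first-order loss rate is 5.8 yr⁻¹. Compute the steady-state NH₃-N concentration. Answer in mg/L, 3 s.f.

7.33 mg/L

Outflow Q = 0.0793 m³/s × 3.156e+07 s/yr = 2.503e+06 m³/yr.
Steady-state CSTR mass balance: W = Q·C + k·V·C, so C = W/(Q + kV).
Q + kV = 2.503e+06 + 5.8·3.12e+06 = 2.06e+07 m³/yr.
C = 151000/2.06e+07 = 0.007331 kg/m³ = 7.331 mg/L.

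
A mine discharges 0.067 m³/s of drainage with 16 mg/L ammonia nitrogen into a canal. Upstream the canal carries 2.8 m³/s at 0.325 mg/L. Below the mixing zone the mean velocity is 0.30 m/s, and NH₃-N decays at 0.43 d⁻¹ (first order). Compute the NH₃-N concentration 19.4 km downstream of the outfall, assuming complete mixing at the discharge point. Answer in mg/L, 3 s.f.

0.501 mg/L

After complete mixing, C₀ = (0.067·16 + 2.8·0.325) / 2.867 = 0.6913 mg/L.
Travel time t = 1.94e+04 m / 0.30 m/s = 6.467e+04 s = 0.7485 d.
C = 0.6913·exp(−0.43·0.7485) = 0.6913·0.7248 = 0.5011 mg/L.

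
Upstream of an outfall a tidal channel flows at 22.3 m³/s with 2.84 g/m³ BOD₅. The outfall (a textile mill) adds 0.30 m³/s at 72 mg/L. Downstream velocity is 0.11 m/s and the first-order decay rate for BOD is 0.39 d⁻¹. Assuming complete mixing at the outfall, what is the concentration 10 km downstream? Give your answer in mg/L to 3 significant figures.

2.49 mg/L

After complete mixing, C₀ = (0.3·72 + 22.3·2.84) / 22.6 = 3.758 mg/L.
Travel time t = 1e+04 m / 0.11 m/s = 9.091e+04 s = 1.052 d.
C = 3.758·exp(−0.39·1.052) = 3.758·0.6634 = 2.493 mg/L.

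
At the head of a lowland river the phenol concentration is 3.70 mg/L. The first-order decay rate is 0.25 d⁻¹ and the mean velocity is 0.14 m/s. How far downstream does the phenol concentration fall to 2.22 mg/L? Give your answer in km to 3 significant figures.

24.7 km

From C = C₀·e^(−kt), t = ln(C₀/C)/k = ln(3.70/2.22)/0.25 = 0.5108/0.25 = 2.043 d.
Distance = v·t = 0.14 m/s × 1.765e+05 s = 2.472e+04 m = 24.72 km.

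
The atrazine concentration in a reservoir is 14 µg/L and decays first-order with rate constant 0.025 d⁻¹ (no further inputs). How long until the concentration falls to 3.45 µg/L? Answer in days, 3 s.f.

56.0 d

t = ln(C₀/C)/k = ln(14/3.45)/0.025 = 1.401/0.025 = 56.03 d.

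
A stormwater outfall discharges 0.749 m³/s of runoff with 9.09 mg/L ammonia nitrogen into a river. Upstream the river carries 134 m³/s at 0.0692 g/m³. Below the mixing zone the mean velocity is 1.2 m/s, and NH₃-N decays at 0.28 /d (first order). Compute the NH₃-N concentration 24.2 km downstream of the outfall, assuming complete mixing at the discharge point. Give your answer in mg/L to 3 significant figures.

0.112 mg/L

After complete mixing, C₀ = (0.749·9.09 + 134·0.0692) / 134.7 = 0.1193 mg/L.
Travel time t = 2.42e+04 m / 1.2 m/s = 2.017e+04 s = 0.2334 d.
C = 0.1193·exp(−0.28·0.2334) = 0.1193·0.9367 = 0.1118 mg/L.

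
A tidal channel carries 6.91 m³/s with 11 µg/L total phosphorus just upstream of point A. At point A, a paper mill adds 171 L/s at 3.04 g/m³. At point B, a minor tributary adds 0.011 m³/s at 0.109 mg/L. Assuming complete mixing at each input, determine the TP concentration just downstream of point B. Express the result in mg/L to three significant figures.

11 µg/L = 0.011 mg/L.
171 L/s = 0.171 m³/s.
After input A: C = (6.91·0.011 + 0.171·3.04) / 7.081 = 0.08415 mg/L.
After input B: C = (7.081·0.08415 + 0.011·0.109) / 7.092 = 0.08419 mg/L.

0.0842 mg/L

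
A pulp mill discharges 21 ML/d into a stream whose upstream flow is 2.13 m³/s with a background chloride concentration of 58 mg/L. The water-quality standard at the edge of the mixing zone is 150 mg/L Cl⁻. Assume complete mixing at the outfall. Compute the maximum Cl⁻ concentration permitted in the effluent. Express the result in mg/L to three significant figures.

956 mg/L

21 ML/d = 0.2431 m³/s.
Mass balance: 150·2.373 = 0.2431·Cₑ + 2.13·58.
Cₑ = (356 − 123.5) / 0.2431 = 956.2 mg/L.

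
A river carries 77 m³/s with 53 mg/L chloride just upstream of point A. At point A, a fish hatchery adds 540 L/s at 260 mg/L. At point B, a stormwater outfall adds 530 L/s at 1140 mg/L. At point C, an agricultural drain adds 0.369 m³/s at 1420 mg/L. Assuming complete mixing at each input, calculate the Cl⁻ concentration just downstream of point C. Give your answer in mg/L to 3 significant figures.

68.2 mg/L

540 L/s = 0.54 m³/s.
After input A: C = (77·53 + 0.54·260) / 77.54 = 54.44 mg/L.
530 L/s = 0.53 m³/s.
After input B: C = (77.54·54.44 + 0.53·1140) / 78.07 = 61.81 mg/L.
After input C: C = (78.07·61.81 + 0.369·1420) / 78.44 = 68.2 mg/L.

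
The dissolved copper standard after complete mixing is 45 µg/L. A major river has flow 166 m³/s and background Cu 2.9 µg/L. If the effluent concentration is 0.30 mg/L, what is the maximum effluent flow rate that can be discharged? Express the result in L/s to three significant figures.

27400 L/s

2.9 µg/L = 0.0029 mg/L.
45 µg/L = 0.045 mg/L.
Mass balance at complete mixing: C_std·(Q_w + Q_r) = Q_w·C_e + Q_r·C_b.
Rearranging, Q_w = Q_r·(C_std − C_b)/(C_e − C_std) = 166·(0.045 − 0.0029) / (0.3 − 0.045) = 27.41 m³/s.
= 2.741e+04 L/s.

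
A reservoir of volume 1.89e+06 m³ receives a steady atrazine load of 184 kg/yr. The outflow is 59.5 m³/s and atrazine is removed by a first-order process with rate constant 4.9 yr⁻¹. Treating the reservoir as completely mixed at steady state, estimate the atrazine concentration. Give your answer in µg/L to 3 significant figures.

0.0975 µg/L

Outflow Q = 59.5 m³/s × 3.156e+07 s/yr = 1.878e+09 m³/yr.
Steady-state CSTR mass balance: W = Q·C + k·V·C, so C = W/(Q + kV).
Q + kV = 1.878e+09 + 4.9·1.89e+06 = 1.887e+09 m³/yr.
C = 184/1.887e+09 = 9.751e-08 kg/m³ = 9.751e-05 mg/L = 0.09751 µg/L.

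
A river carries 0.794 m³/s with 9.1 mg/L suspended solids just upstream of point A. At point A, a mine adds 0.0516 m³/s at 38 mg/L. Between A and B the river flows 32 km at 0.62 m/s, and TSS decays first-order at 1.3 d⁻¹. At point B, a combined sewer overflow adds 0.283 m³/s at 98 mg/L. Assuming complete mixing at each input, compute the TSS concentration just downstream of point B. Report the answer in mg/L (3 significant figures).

After input A: C = (0.794·9.1 + 0.0516·38) / 0.8456 = 10.86 mg/L.
Over the 32 km reach to input B (t = 5.161e+04 s = 0.5974 d), decay gives C = 10.86·exp(−1.3·0.5974) = 4.997 mg/L.
After input B: C = (0.8456·4.997 + 0.283·98) / 1.129 = 28.32 mg/L.

28.3 mg/L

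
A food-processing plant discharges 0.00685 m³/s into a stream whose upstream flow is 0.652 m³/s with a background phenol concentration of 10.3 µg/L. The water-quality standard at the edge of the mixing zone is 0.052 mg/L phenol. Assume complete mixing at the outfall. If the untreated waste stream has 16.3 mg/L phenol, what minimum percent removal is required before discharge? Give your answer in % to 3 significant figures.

75.3 %

10.3 µg/L = 0.0103 mg/L.
Mass balance: 0.052·0.6589 = 0.00685·Cₑ + 0.652·0.0103.
Cₑ = (0.03426 − 0.006716) / 0.00685 = 4.021 mg/L.
Required removal = 1 − 4.021/16.3 = 75.33 %.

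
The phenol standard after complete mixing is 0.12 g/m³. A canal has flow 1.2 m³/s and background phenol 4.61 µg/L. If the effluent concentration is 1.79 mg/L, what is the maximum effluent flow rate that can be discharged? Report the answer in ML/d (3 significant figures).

4.61 µg/L = 0.00461 mg/L.
Mass balance at complete mixing: C_std·(Q_w + Q_r) = Q_w·C_e + Q_r·C_b.
Rearranging, Q_w = Q_r·(C_std − C_b)/(C_e − C_std) = 1.2·(0.12 − 0.00461) / (1.79 − 0.12) = 0.08291 m³/s.
= 7.164 ML/d.

7.16 ML/d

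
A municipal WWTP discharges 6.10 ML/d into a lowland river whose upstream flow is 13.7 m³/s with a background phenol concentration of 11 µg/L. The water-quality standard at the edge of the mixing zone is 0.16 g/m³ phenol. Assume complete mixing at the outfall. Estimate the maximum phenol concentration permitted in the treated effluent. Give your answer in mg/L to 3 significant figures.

29.1 mg/L

6.10 ML/d = 0.0706 m³/s.
11 µg/L = 0.011 mg/L.
Mass balance: 0.16·13.77 = 0.0706·Cₑ + 13.7·0.011.
Cₑ = (2.203 − 0.1507) / 0.0706 = 29.07 mg/L.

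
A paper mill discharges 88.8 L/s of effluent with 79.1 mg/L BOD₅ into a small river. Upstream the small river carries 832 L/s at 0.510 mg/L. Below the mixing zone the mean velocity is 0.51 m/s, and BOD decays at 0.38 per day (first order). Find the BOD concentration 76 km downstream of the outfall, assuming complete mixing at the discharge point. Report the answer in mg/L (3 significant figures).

88.8 L/s = 0.0888 m³/s.
832 L/s = 0.832 m³/s.
After complete mixing, C₀ = (0.0888·79.1 + 0.832·0.51) / 0.9208 = 8.089 mg/L.
Travel time t = 7.6e+04 m / 0.51 m/s = 1.49e+05 s = 1.725 d.
C = 8.089·exp(−0.38·1.725) = 8.089·0.5192 = 4.2 mg/L.

4.20 mg/L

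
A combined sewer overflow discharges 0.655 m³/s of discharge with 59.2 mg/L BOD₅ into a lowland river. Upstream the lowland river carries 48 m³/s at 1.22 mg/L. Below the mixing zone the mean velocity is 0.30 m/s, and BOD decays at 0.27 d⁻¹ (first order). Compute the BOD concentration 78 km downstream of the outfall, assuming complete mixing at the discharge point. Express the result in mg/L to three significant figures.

After complete mixing, C₀ = (0.655·59.2 + 48·1.22) / 48.66 = 2.001 mg/L.
Travel time t = 7.8e+04 m / 0.30 m/s = 2.6e+05 s = 3.009 d.
C = 2.001·exp(−0.27·3.009) = 2.001·0.4437 = 0.8877 mg/L.

0.888 mg/L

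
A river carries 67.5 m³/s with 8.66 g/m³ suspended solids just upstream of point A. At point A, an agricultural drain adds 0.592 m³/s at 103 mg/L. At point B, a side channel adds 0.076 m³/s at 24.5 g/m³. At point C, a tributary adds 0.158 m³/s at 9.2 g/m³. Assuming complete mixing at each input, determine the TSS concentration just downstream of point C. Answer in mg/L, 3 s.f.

After input A: C = (67.5·8.66 + 0.592·103) / 68.09 = 9.48 mg/L.
After input B: C = (68.09·9.48 + 0.076·24.5) / 68.17 = 9.497 mg/L.
After input C: C = (68.17·9.497 + 0.158·9.2) / 68.33 = 9.496 mg/L.

9.50 mg/L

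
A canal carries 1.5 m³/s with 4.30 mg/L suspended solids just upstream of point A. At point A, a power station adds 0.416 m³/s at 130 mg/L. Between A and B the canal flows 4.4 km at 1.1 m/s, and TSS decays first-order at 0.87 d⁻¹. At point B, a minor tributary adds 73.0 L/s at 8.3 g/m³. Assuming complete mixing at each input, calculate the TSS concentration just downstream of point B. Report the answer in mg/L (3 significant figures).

29.5 mg/L

After input A: C = (1.5·4.3 + 0.416·130) / 1.916 = 31.59 mg/L.
Over the 4.4 km reach to input B (t = 4000 s = 0.0463 d), decay gives C = 31.59·exp(−0.87·0.0463) = 30.34 mg/L.
73.0 L/s = 0.073 m³/s.
After input B: C = (1.916·30.34 + 0.073·8.3) / 1.989 = 29.54 mg/L.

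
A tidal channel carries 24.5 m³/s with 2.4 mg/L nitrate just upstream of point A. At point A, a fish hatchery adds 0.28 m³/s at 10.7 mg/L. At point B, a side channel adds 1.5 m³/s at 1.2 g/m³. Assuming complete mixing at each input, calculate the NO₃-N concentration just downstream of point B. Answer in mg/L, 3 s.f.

After input A: C = (24.5·2.4 + 0.28·10.7) / 24.78 = 2.494 mg/L.
After input B: C = (24.78·2.494 + 1.5·1.2) / 26.28 = 2.42 mg/L.

2.42 mg/L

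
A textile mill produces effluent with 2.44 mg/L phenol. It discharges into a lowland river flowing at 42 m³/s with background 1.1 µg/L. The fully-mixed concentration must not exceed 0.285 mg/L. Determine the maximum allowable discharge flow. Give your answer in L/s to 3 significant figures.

1.1 µg/L = 0.0011 mg/L.
Mass balance at complete mixing: C_std·(Q_w + Q_r) = Q_w·C_e + Q_r·C_b.
Rearranging, Q_w = Q_r·(C_std − C_b)/(C_e − C_std) = 42·(0.285 − 0.0011) / (2.44 − 0.285) = 5.533 m³/s.
= 5533 L/s.

5530 L/s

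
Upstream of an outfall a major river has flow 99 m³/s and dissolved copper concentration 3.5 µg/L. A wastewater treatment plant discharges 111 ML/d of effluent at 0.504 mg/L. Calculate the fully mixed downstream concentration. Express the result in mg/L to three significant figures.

0.00991 mg/L

111 ML/d = 1.285 m³/s.
3.5 µg/L = 0.0035 mg/L.
Conservation of mass across the mixing zone: C = (1.285·0.504 + 99·0.0035) / (1.285 + 99) = 0.994/100.3 = 0.009912 mg/L.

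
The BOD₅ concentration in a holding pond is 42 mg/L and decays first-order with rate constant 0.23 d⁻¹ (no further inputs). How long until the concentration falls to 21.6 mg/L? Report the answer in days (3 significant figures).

t = ln(C₀/C)/k = ln(42/21.6)/0.23 = 0.665/0.23 = 2.891 d.

2.89 d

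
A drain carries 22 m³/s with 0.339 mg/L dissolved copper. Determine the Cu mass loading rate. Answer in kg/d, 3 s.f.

Mass flux = Q·C = 22 m³/s × 0.339 g/m³ = 7.458 g/s.
= 7.458 g/s × 86.4 = 644.4 kg/d.

644 kg/d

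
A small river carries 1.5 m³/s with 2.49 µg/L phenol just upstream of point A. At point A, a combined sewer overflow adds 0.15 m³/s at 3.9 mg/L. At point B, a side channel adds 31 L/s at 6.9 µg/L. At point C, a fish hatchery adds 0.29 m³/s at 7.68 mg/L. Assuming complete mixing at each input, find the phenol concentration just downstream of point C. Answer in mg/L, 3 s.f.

2.49 µg/L = 0.00249 mg/L.
After input A: C = (1.5·0.00249 + 0.15·3.9) / 1.65 = 0.3568 mg/L.
31 L/s = 0.031 m³/s.
6.9 µg/L = 0.0069 mg/L.
After input B: C = (1.65·0.3568 + 0.031·0.0069) / 1.681 = 0.3504 mg/L.
After input C: C = (1.681·0.3504 + 0.29·7.68) / 1.971 = 1.429 mg/L.

1.43 mg/L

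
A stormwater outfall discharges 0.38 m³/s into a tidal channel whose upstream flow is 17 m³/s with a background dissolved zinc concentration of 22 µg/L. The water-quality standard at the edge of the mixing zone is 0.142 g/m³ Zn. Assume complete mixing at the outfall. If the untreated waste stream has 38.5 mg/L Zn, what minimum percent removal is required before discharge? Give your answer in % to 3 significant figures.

85.7 %

22 µg/L = 0.022 mg/L.
Mass balance: 0.142·17.38 = 0.38·Cₑ + 17·0.022.
Cₑ = (2.468 − 0.374) / 0.38 = 5.51 mg/L.
Required removal = 1 − 5.51/38.5 = 85.69 %.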